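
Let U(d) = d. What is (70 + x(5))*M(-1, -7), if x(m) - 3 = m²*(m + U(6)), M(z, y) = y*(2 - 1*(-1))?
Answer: -7308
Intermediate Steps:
M(z, y) = 3*y (M(z, y) = y*(2 + 1) = y*3 = 3*y)
x(m) = 3 + m²*(6 + m) (x(m) = 3 + m²*(m + 6) = 3 + m²*(6 + m))
(70 + x(5))*M(-1, -7) = (70 + (3 + 5³ + 6*5²))*(3*(-7)) = (70 + (3 + 125 + 6*25))*(-21) = (70 + (3 + 125 + 150))*(-21) = (70 + 278)*(-21) = 348*(-21) = -7308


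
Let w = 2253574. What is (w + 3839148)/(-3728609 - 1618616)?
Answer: -6092722/5347225 ≈ -1.1394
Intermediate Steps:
(w + 3839148)/(-3728609 - 1618616) = (2253574 + 3839148)/(-3728609 - 1618616) = 6092722/(-5347225) = 6092722*(-1/5347225) = -6092722/5347225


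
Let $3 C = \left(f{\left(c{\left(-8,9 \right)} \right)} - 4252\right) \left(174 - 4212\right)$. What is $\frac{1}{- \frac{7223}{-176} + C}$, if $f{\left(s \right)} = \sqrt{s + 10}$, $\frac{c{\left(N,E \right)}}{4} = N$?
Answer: $\frac{177282866640}{1014632394373396177} + \frac{41693696 i \sqrt{22}}{1014632394373396177} \approx 1.7473 \cdot 10^{-7} + 1.9274 \cdot 10^{-10} i$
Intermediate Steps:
$c{\left(N,E \right)} = 4 N$
$f{\left(s \right)} = \sqrt{10 + s}$
$C = 5723192 - 1346 i \sqrt{22}$ ($C = \frac{\left(\sqrt{10 + 4 \left(-8\right)} - 4252\right) \left(174 - 4212\right)}{3} = \frac{\left(\sqrt{10 - 32} - 4252\right) \left(-4038\right)}{3} = \frac{\left(\sqrt{-22} - 4252\right) \left(-4038\right)}{3} = \frac{\left(i \sqrt{22} - 4252\right) \left(-4038\right)}{3} = \frac{\left(-4252 + i \sqrt{22}\right) \left(-4038\right)}{3} = \frac{17169576 - 4038 i \sqrt{22}}{3} = 5723192 - 1346 i \sqrt{22} \approx 5.7232 \cdot 10^{6} - 6313.3 i$)
$\frac{1}{- \frac{7223}{-176} + C} = \frac{1}{- \frac{7223}{-176} + \left(5723192 - 1346 i \sqrt{22}\right)} = \frac{1}{\left(-7223\right) \left(- \frac{1}{176}\right) + \left(5723192 - 1346 i \sqrt{22}\right)} = \frac{1}{\frac{7223}{176} + \left(5723192 - 1346 i \sqrt{22}\right)} = \frac{1}{\frac{1007289015}{176} - 1346 i \sqrt{22}}$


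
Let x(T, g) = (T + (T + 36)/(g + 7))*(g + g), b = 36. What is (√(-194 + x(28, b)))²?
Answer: 82954/43 ≈ 1929.2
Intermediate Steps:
x(T, g) = 2*g*(T + (36 + T)/(7 + g)) (x(T, g) = (T + (36 + T)/(7 + g))*(2*g) = 2*g*(T + (36 + T)/(7 + g)))
(√(-194 + x(28, b)))² = (√(-194 + 2*36*(36 + 8*28 + 28*36)/(7 + 36)))² = (√(-194 + 2*36*(36 + 224 + 1008)/43))² = (√(-194 + 2*36*(1/43)*1268))² = (√(-194 + 91296/43))² = (√(82954/43))² = (√3567022/43)² = 82954/43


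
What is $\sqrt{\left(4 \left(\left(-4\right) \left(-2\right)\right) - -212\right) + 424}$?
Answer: $2 \sqrt{167} \approx 25.846$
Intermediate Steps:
$\sqrt{\left(4 \left(\left(-4\right) \left(-2\right)\right) - -212\right) + 424} = \sqrt{\left(4 \cdot 8 + 212\right) + 424} = \sqrt{\left(32 + 212\right) + 424} = \sqrt{244 + 424} = \sqrt{668} = 2 \sqrt{167}$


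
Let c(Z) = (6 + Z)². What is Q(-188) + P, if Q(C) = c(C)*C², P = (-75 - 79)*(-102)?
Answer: 1170750364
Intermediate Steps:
P = 15708 (P = -154*(-102) = 15708)
Q(C) = C²*(6 + C)² (Q(C) = (6 + C)²*C² = C²*(6 + C)²)
Q(-188) + P = (-188)²*(6 - 188)² + 15708 = 35344*(-182)² + 15708 = 35344*33124 + 15708 = 1170734656 + 15708 = 1170750364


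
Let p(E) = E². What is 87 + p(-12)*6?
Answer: 951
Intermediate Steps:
87 + p(-12)*6 = 87 + (-12)²*6 = 87 + 144*6 = 87 + 864 = 951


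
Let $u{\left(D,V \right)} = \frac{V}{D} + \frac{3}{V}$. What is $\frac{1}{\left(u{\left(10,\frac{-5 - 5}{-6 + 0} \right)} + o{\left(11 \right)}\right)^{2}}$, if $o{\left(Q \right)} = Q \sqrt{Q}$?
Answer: $\frac{1081242900}{1426636747561} - \frac{35046000 \sqrt{11}}{1426636747561} \approx 0.00067642$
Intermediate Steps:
$o{\left(Q \right)} = Q^{\frac{3}{2}}$
$u{\left(D,V \right)} = \frac{3}{V} + \frac{V}{D}$
$\frac{1}{\left(u{\left(10,\frac{-5 - 5}{-6 + 0} \right)} + o{\left(11 \right)}\right)^{2}} = \frac{1}{\left(\left(\frac{3}{\left(-5 - 5\right) \frac{1}{-6 + 0}} + \frac{\left(-5 - 5\right) \frac{1}{-6 + 0}}{10}\right) + 11^{\frac{3}{2}}\right)^{2}} = \frac{1}{\left(\left(\frac{3}{\left(-10\right) \frac{1}{-6}} + - \frac{10}{-6} \cdot \frac{1}{10}\right) + 11 \sqrt{11}\right)^{2}} = \frac{1}{\left(\left(\frac{3}{\left(-10\right) \left(- \frac{1}{6}\right)} + \left(-10\right) \left(- \frac{1}{6}\right) \frac{1}{10}\right) + 11 \sqrt{11}\right)^{2}} = \frac{1}{\left(\left(\frac{3}{\frac{5}{3}} + \frac{5}{3} \cdot \frac{1}{10}\right) + 11 \sqrt{11}\right)^{2}} = \frac{1}{\left(\left(3 \cdot \frac{3}{5} + \frac{1}{6}\right) + 11 \sqrt{11}\right)^{2}} = \frac{1}{\left(\left(\frac{9}{5} + \frac{1}{6}\right) + 11 \sqrt{11}\right)^{2}} = \frac{1}{\left(\frac{59}{30} + 11 \sqrt{11}\right)^{2}}$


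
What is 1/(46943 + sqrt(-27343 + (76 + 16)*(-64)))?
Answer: 46943/2203678480 - I*sqrt(33231)/2203678480 ≈ 2.1302e-5 - 8.2723e-8*I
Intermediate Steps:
1/(46943 + sqrt(-27343 + (76 + 16)*(-64))) = 1/(46943 + sqrt(-27343 + 92*(-64))) = 1/(46943 + sqrt(-27343 - 5888)) = 1/(46943 + sqrt(-33231)) = 1/(46943 + I*sqrt(33231))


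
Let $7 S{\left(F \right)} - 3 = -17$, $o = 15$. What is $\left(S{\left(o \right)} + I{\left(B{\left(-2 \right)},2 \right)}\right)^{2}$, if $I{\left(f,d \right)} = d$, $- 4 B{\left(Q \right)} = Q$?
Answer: $0$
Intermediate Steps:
$S{\left(F \right)} = -2$ ($S{\left(F \right)} = \frac{3}{7} + \frac{1}{7} \left(-17\right) = \frac{3}{7} - \frac{17}{7} = -2$)
$B{\left(Q \right)} = - \frac{Q}{4}$
$\left(S{\left(o \right)} + I{\left(B{\left(-2 \right)},2 \right)}\right)^{2} = \left(-2 + 2\right)^{2} = 0^{2} = 0$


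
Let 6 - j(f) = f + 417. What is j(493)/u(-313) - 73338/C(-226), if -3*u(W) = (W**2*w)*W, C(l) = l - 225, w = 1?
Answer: 2248856990274/13829597947 ≈ 162.61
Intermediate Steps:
j(f) = -411 - f (j(f) = 6 - (f + 417) = 6 - (417 + f) = 6 + (-417 - f) = -411 - f)
C(l) = -225 + l
u(W) = -W**3/3 (u(W) = -W**2*1*W/3 = -W**2*W/3 = -W**3/3)
j(493)/u(-313) - 73338/C(-226) = (-411 - 1*493)/((-1/3*(-313)**3)) - 73338/(-225 - 226) = (-411 - 493)/((-1/3*(-30664297))) - 73338/(-451) = -904/30664297/3 - 73338*(-1/451) = -904*3/30664297 + 73338/451 = -2712/30664297 + 73338/451 = 2248856990274/13829597947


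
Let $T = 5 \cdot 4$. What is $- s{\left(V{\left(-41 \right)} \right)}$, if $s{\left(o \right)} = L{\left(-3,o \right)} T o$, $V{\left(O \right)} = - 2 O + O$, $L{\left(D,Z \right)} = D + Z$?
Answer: $-31160$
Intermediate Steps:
$V{\left(O \right)} = - O$
$T = 20$
$s{\left(o \right)} = o \left(-60 + 20 o\right)$ ($s{\left(o \right)} = \left(-3 + o\right) 20 o = \left(-60 + 20 o\right) o = o \left(-60 + 20 o\right)$)
$- s{\left(V{\left(-41 \right)} \right)} = - 20 \left(\left(-1\right) \left(-41\right)\right) \left(-3 - -41\right) = - 20 \cdot 41 \left(-3 + 41\right) = - 20 \cdot 41 \cdot 38 = \left(-1\right) 31160 = -31160$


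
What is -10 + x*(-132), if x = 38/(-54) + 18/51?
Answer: 5554/153 ≈ 36.301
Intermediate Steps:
x = -161/459 (x = 38*(-1/54) + 18*(1/51) = -19/27 + 6/17 = -161/459 ≈ -0.35076)
-10 + x*(-132) = -10 - 161/459*(-132) = -10 + 7084/153 = 5554/153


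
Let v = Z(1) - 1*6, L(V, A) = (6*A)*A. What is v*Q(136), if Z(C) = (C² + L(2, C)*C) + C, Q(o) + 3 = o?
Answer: 266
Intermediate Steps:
L(V, A) = 6*A²
Q(o) = -3 + o
Z(C) = C + C² + 6*C³ (Z(C) = (C² + (6*C²)*C) + C = (C² + 6*C³) + C = C + C² + 6*C³)
v = 2 (v = 1*(1 + 1 + 6*1²) - 1*6 = 1*(1 + 1 + 6*1) - 6 = 1*(1 + 1 + 6) - 6 = 1*8 - 6 = 8 - 6 = 2)
v*Q(136) = 2*(-3 + 136) = 2*133 = 266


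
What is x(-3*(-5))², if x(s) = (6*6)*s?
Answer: 291600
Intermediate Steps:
x(s) = 36*s
x(-3*(-5))² = (36*(-3*(-5)))² = (36*15)² = 540² = 291600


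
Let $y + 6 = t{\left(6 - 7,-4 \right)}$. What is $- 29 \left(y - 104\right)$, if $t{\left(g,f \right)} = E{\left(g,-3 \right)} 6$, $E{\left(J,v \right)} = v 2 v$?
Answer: $58$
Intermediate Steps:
$E{\left(J,v \right)} = 2 v^{2}$ ($E{\left(J,v \right)} = 2 v v = 2 v^{2}$)
$t{\left(g,f \right)} = 108$ ($t{\left(g,f \right)} = 2 \left(-3\right)^{2} \cdot 6 = 2 \cdot 9 \cdot 6 = 18 \cdot 6 = 108$)
$y = 102$ ($y = -6 + 108 = 102$)
$- 29 \left(y - 104\right) = - 29 \left(102 - 104\right) = \left(-29\right) \left(-2\right) = 58$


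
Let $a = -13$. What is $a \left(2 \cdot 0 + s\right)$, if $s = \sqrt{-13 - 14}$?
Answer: $- 39 i \sqrt{3} \approx - 67.55 i$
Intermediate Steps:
$s = 3 i \sqrt{3}$ ($s = \sqrt{-27} = 3 i \sqrt{3} \approx 5.1962 i$)
$a \left(2 \cdot 0 + s\right) = - 13 \left(2 \cdot 0 + 3 i \sqrt{3}\right) = - 13 \left(0 + 3 i \sqrt{3}\right) = - 13 \cdot 3 i \sqrt{3} = - 39 i \sqrt{3}$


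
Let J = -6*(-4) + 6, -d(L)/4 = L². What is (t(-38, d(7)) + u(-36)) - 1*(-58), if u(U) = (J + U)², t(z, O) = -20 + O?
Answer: -122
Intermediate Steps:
d(L) = -4*L²
J = 30 (J = -1*(-24) + 6 = 24 + 6 = 30)
u(U) = (30 + U)²
(t(-38, d(7)) + u(-36)) - 1*(-58) = ((-20 - 4*7²) + (30 - 36)²) - 1*(-58) = ((-20 - 4*49) + (-6)²) + 58 = ((-20 - 196) + 36) + 58 = (-216 + 36) + 58 = -180 + 58 = -122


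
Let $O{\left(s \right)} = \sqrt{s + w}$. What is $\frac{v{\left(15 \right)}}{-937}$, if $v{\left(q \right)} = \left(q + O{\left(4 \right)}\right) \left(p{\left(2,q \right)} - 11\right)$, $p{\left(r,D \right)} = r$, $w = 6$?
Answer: $\frac{135}{937} + \frac{9 \sqrt{10}}{937} \approx 0.17445$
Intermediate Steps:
$O{\left(s \right)} = \sqrt{6 + s}$ ($O{\left(s \right)} = \sqrt{s + 6} = \sqrt{6 + s}$)
$v{\left(q \right)} = - 9 q - 9 \sqrt{10}$ ($v{\left(q \right)} = \left(q + \sqrt{6 + 4}\right) \left(2 - 11\right) = \left(q + \sqrt{10}\right) \left(-9\right) = - 9 q - 9 \sqrt{10}$)
$\frac{v{\left(15 \right)}}{-937} = \frac{\left(-9\right) 15 - 9 \sqrt{10}}{-937} = \left(-135 - 9 \sqrt{10}\right) \left(- \frac{1}{937}\right) = \frac{135}{937} + \frac{9 \sqrt{10}}{937}$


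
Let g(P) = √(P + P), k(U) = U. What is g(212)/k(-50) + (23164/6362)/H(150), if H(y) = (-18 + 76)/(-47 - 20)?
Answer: -387997/92249 - √106/25 ≈ -4.6178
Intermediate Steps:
H(y) = -58/67 (H(y) = 58/(-67) = 58*(-1/67) = -58/67)
g(P) = √2*√P (g(P) = √(2*P) = √2*√P)
g(212)/k(-50) + (23164/6362)/H(150) = (√2*√212)/(-50) + (23164/6362)/(-58/67) = (√2*(2*√53))*(-1/50) + (23164*(1/6362))*(-67/58) = (2*√106)*(-1/50) + (11582/3181)*(-67/58) = -√106/25 - 387997/92249 = -387997/92249 - √106/25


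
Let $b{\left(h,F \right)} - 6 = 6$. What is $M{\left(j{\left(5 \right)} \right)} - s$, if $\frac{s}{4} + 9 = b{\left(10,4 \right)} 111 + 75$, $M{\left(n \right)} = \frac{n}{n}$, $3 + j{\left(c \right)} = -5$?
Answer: $-5591$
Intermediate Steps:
$j{\left(c \right)} = -8$ ($j{\left(c \right)} = -3 - 5 = -8$)
$b{\left(h,F \right)} = 12$ ($b{\left(h,F \right)} = 6 + 6 = 12$)
$M{\left(n \right)} = 1$
$s = 5592$ ($s = -36 + 4 \left(12 \cdot 111 + 75\right) = -36 + 4 \left(1332 + 75\right) = -36 + 4 \cdot 1407 = -36 + 5628 = 5592$)
$M{\left(j{\left(5 \right)} \right)} - s = 1 - 5592 = -5591$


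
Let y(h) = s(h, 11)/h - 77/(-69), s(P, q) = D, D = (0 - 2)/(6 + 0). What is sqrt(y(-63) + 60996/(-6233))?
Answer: I*sqrt(1336075899270)/392679 ≈ 2.9436*I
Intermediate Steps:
D = -1/3 (D = -2/6 = -2*1/6 = -1/3 ≈ -0.33333)
s(P, q) = -1/3
y(h) = 77/69 - 1/(3*h) (y(h) = -1/(3*h) - 77/(-69) = -1/(3*h) - 77*(-1/69) = -1/(3*h) + 77/69 = 77/69 - 1/(3*h))
sqrt(y(-63) + 60996/(-6233)) = sqrt((1/69)*(-23 + 77*(-63))/(-63) + 60996/(-6233)) = sqrt((1/69)*(-1/63)*(-23 - 4851) + 60996*(-1/6233)) = sqrt((1/69)*(-1/63)*(-4874) - 2652/271) = sqrt(4874/4347 - 2652/271) = sqrt(-10207390/1178037) = I*sqrt(1336075899270)/392679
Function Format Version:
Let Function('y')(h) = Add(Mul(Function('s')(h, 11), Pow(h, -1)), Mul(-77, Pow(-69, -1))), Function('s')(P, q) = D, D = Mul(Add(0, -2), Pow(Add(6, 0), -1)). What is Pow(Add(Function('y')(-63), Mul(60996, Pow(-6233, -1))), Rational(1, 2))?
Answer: Mul(Rational(1, 392679), I, Pow(1336075899270, Rational(1, 2))) ≈ Mul(2.9436, I)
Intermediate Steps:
D = Rational(-1, 3) (D = Mul(-2, Pow(6, -1)) = Mul(-2, Rational(1, 6)) = Rational(-1, 3) ≈ -0.33333)
Function('s')(P, q) = Rational(-1, 3)
Function('y')(h) = Add(Rational(77, 69), Mul(Rational(-1, 3), Pow(h, -1))) (Function('y')(h) = Add(Mul(Rational(-1, 3), Pow(h, -1)), Mul(-77, Pow(-69, -1))) = Add(Mul(Rational(-1, 3), Pow(h, -1)), Mul(-77, Rational(-1, 69))) = Add(Mul(Rational(-1, 3), Pow(h, -1)), Rational(77, 69)) = Add(Rational(77, 69), Mul(Rational(-1, 3), Pow(h, -1))))
Pow(Add(Function('y')(-63), Mul(60996, Pow(-6233, -1))), Rational(1, 2)) = Pow(Add(Mul(Rational(1, 69), Pow(-63, -1), Add(-23, Mul(77, -63))), Mul(60996, Pow(-6233, -1))), Rational(1, 2)) = Pow(Add(Mul(Rational(1, 69), Rational(-1, 63), Add(-23, -4851)), Mul(60996, Rational(-1, 6233))), Rational(1, 2)) = Pow(Add(Mul(Rational(1, 69), Rational(-1, 63), -4874), Rational(-2652, 271)), Rational(1, 2)) = Pow(Add(Rational(4874, 4347), Rational(-2652, 271)), Rational(1, 2)) = Pow(Rational(-10207390, 1178037), Rational(1, 2)) = Mul(Rational(1, 392679), I, Pow(1336075899270, Rational(1, 2)))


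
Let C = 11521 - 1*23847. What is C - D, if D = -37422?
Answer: 25096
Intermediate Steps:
C = -12326 (C = 11521 - 23847 = -12326)
C - D = -12326 - 1*(-37422) = -12326 + 37422 = 25096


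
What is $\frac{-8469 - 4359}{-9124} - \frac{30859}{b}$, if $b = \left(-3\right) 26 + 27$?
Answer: $\frac{70552936}{116331} \approx 606.48$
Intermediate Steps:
$b = -51$ ($b = -78 + 27 = -51$)
$\frac{-8469 - 4359}{-9124} - \frac{30859}{b} = \frac{-8469 - 4359}{-9124} - \frac{30859}{-51} = \left(-8469 - 4359\right) \left(- \frac{1}{9124}\right) - - \frac{30859}{51} = \left(-12828\right) \left(- \frac{1}{9124}\right) + \frac{30859}{51} = \frac{3207}{2281} + \frac{30859}{51} = \frac{70552936}{116331}$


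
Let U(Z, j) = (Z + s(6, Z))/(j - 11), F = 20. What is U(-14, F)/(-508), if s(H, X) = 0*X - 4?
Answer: 1/254 ≈ 0.0039370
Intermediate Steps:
s(H, X) = -4 (s(H, X) = 0 - 4 = -4)
U(Z, j) = (-4 + Z)/(-11 + j) (U(Z, j) = (Z - 4)/(j - 11) = (-4 + Z)/(-11 + j))
U(-14, F)/(-508) = ((-4 - 14)/(-11 + 20))/(-508) = (-18/9)*(-1/508) = ((1/9)*(-18))*(-1/508) = -2*(-1/508) = 1/254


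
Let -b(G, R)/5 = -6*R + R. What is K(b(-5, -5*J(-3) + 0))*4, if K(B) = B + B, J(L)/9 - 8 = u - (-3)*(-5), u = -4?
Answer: 99000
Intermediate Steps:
J(L) = -99 (J(L) = 72 + 9*(-4 - (-3)*(-5)) = 72 + 9*(-4 - 1*15) = 72 + 9*(-4 - 15) = 72 + 9*(-19) = 72 - 171 = -99)
b(G, R) = 25*R (b(G, R) = -5*(-6*R + R) = -(-25)*R = 25*R)
K(B) = 2*B
K(b(-5, -5*J(-3) + 0))*4 = (2*(25*(-5*(-99) + 0)))*4 = (2*(25*(495 + 0)))*4 = (2*(25*495))*4 = (2*12375)*4 = 24750*4 = 99000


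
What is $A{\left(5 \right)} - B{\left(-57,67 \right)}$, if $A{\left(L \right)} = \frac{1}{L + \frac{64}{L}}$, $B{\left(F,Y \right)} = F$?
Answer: $\frac{5078}{89} \approx 57.056$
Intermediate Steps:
$A{\left(5 \right)} - B{\left(-57,67 \right)} = \frac{5}{64 + 5^{2}} - -57 = \frac{5}{64 + 25} + 57 = \frac{5}{89} + 57 = \frac{5078}{89}$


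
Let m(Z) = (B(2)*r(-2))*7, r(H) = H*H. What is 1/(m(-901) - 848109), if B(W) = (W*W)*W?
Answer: -1/847885 ≈ -1.1794e-6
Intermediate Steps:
B(W) = W³ (B(W) = W²*W = W³)
r(H) = H²
m(Z) = 224 (m(Z) = (2³*(-2)²)*7 = (8*4)*7 = 32*7 = 224)
1/(m(-901) - 848109) = 1/(224 - 848109) = 1/(-847885) = -1/847885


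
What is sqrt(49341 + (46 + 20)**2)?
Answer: sqrt(53697) ≈ 231.73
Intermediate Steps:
sqrt(49341 + (46 + 20)**2) = sqrt(49341 + 66**2) = sqrt(49341 + 4356) = sqrt(53697)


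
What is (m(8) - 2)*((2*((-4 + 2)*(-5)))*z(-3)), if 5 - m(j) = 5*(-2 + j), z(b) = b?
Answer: 1620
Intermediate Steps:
m(j) = 15 - 5*j (m(j) = 5 - 5*(-2 + j) = 5 - (-10 + 5*j) = 5 + (10 - 5*j) = 15 - 5*j)
(m(8) - 2)*((2*((-4 + 2)*(-5)))*z(-3)) = ((15 - 5*8) - 2)*((2*((-4 + 2)*(-5)))*(-3)) = ((15 - 40) - 2)*((2*(-2*(-5)))*(-3)) = (-25 - 2)*((2*10)*(-3)) = -540*(-3) = -27*(-60) = 1620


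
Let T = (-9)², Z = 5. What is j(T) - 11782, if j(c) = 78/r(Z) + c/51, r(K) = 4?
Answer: -399871/34 ≈ -11761.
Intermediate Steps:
T = 81
j(c) = 39/2 + c/51 (j(c) = 78/4 + c/51 = 78*(¼) + c*(1/51) = 39/2 + c/51)
j(T) - 11782 = (39/2 + (1/51)*81) - 11782 = (39/2 + 27/17) - 11782 = 717/34 - 11782 = -399871/34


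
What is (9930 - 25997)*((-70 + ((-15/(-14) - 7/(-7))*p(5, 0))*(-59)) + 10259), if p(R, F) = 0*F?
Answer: -163706663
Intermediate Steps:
p(R, F) = 0
(9930 - 25997)*((-70 + ((-15/(-14) - 7/(-7))*p(5, 0))*(-59)) + 10259) = (9930 - 25997)*((-70 + ((-15/(-14) - 7/(-7))*0)*(-59)) + 10259) = -16067*((-70 + ((-15*(-1/14) - 7*(-⅐))*0)*(-59)) + 10259) = -16067*((-70 + ((15/14 + 1)*0)*(-59)) + 10259) = -16067*((-70 + ((29/14)*0)*(-59)) + 10259) = -16067*((-70 + 0*(-59)) + 10259) = -16067*((-70 + 0) + 10259) = -16067*(-70 + 10259) = -16067*10189 = -163706663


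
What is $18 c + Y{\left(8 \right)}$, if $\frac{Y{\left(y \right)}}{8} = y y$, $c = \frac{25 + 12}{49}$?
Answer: $\frac{25754}{49} \approx 525.59$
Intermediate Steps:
$c = \frac{37}{49}$ ($c = 37 \cdot \frac{1}{49} = \frac{37}{49} \approx 0.7551$)
$Y{\left(y \right)} = 8 y^{2}$ ($Y{\left(y \right)} = 8 y y = 8 y^{2}$)
$18 c + Y{\left(8 \right)} = 18 \cdot \frac{37}{49} + 8 \cdot 8^{2} = \frac{666}{49} + 8 \cdot 64 = \frac{666}{49} + 512 = \frac{25754}{49}$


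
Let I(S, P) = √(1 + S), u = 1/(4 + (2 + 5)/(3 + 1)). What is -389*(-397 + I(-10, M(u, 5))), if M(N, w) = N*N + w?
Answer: 154433 - 1167*I ≈ 1.5443e+5 - 1167.0*I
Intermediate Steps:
u = 4/23 (u = 1/(4 + 7/4) = 1/(23/4) = 4/23 ≈ 0.17391)
M(N, w) = w + N² (M(N, w) = N² + w = w + N²)
-389*(-397 + I(-10, M(u, 5))) = -389*(-397 + √(1 - 10)) = -389*(-397 + √(-9)) = -389*(-397 + 3*I) = 154433 - 1167*I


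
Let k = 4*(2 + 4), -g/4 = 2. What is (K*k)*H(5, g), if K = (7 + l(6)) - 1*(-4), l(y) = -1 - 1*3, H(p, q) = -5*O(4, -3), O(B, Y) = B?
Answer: -3360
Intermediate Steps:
g = -8 (g = -4*2 = -8)
H(p, q) = -20 (H(p, q) = -5*4 = -20)
l(y) = -4 (l(y) = -1 - 3 = -4)
K = 7 (K = (7 - 4) - 1*(-4) = 3 + 4 = 7)
k = 24 (k = 4*6 = 24)
(K*k)*H(5, g) = (7*24)*(-20) = 168*(-20) = -3360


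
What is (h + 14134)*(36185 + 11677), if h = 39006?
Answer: 2543386680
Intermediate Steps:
(h + 14134)*(36185 + 11677) = (39006 + 14134)*(36185 + 11677) = 53140*47862 = 2543386680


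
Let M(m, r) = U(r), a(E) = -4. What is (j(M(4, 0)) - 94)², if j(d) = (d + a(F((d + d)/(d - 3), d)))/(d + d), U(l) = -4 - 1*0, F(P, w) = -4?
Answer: 8649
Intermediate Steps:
U(l) = -4 (U(l) = -4 + 0 = -4)
M(m, r) = -4
j(d) = (-4 + d)/(2*d) (j(d) = (d - 4)/(d + d) = (-4 + d)/((2*d)) = (-4 + d)*(1/(2*d)) = (-4 + d)/(2*d))
(j(M(4, 0)) - 94)² = ((½)*(-4 - 4)/(-4) - 94)² = ((½)*(-¼)*(-8) - 94)² = (1 - 94)² = (-93)² = 8649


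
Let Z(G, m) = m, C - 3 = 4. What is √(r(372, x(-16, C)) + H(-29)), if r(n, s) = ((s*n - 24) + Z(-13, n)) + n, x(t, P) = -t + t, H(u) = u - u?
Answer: 12*√5 ≈ 26.833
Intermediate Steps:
C = 7 (C = 3 + 4 = 7)
H(u) = 0
x(t, P) = 0
r(n, s) = -24 + 2*n + n*s (r(n, s) = ((s*n - 24) + n) + n = ((n*s - 24) + n) + n = ((-24 + n*s) + n) + n = (-24 + n + n*s) + n = -24 + 2*n + n*s)
√(r(372, x(-16, C)) + H(-29)) = √((-24 + 2*372 + 372*0) + 0) = √((-24 + 744 + 0) + 0) = √(720 + 0) = √720 = 12*√5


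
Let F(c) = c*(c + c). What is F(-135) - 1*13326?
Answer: 23124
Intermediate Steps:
F(c) = 2*c² (F(c) = c*(2*c) = 2*c²)
F(-135) - 1*13326 = 2*(-135)² - 1*13326 = 2*18225 - 13326 = 36450 - 13326 = 23124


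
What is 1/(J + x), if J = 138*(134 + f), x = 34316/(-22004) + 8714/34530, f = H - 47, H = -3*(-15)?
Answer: 94974765/1729936170662 ≈ 5.4901e-5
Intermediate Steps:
H = 45
f = -2 (f = 45 - 47 = -2)
x = -124148578/94974765 (x = 34316*(-1/22004) + 8714*(1/34530) = -8579/5501 + 4357/17265 = -124148578/94974765 ≈ -1.3072)
J = 18216 (J = 138*(134 - 2) = 138*132 = 18216)
1/(J + x) = 1/(18216 - 124148578/94974765) = 1/(1729936170662/94974765) = 94974765/1729936170662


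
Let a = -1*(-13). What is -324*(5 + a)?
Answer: -5832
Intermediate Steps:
a = 13
-324*(5 + a) = -324*(5 + 13) = -324*18 = -54*108 = -5832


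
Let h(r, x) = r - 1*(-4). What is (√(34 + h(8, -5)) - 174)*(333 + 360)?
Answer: -120582 + 693*√46 ≈ -1.1588e+5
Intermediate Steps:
h(r, x) = 4 + r (h(r, x) = r + 4 = 4 + r)
(√(34 + h(8, -5)) - 174)*(333 + 360) = (√(34 + (4 + 8)) - 174)*(333 + 360) = (√(34 + 12) - 174)*693 = (√46 - 174)*693 = (-174 + √46)*693 = -120582 + 693*√46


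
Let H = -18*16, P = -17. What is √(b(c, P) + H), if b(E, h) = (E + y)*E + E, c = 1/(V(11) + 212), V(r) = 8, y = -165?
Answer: I*√13975279/220 ≈ 16.993*I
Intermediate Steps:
H = -288
c = 1/220 (c = 1/(8 + 212) = 1/220 ≈ 0.0045455)
b(E, h) = E + E*(-165 + E) (b(E, h) = (E - 165)*E + E = (-165 + E)*E + E = E*(-165 + E) + E = E + E*(-165 + E))
√(b(c, P) + H) = √((-164 + 1/220)/220 - 288) = √((1/220)*(-36079/220) - 288) = √(-36079/48400 - 288) = √(-13975279/48400) = I*√13975279/220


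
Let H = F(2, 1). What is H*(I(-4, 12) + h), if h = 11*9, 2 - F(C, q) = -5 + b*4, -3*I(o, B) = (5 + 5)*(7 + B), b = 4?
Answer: -321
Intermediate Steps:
I(o, B) = -70/3 - 10*B/3 (I(o, B) = -(5 + 5)*(7 + B)/3 = -10*(7 + B)/3 = -(70 + 10*B)/3 = -70/3 - 10*B/3)
F(C, q) = -9 (F(C, q) = 2 - (-5 + 4*4) = 2 - (-5 + 16) = 2 - 1*11 = 2 - 11 = -9)
h = 99
H = -9
H*(I(-4, 12) + h) = -9*((-70/3 - 10/3*12) + 99) = -9*((-70/3 - 40) + 99) = -9*(-190/3 + 99) = -9*107/3 = -321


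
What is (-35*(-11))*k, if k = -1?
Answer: -385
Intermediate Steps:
(-35*(-11))*k = -35*(-11)*(-1) = 385*(-1) = -385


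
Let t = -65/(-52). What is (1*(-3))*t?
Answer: -15/4 ≈ -3.7500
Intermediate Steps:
t = 5/4 (t = -65*(-1/52) = 5/4 ≈ 1.2500)
(1*(-3))*t = (1*(-3))*(5/4) = -3*5/4 = -15/4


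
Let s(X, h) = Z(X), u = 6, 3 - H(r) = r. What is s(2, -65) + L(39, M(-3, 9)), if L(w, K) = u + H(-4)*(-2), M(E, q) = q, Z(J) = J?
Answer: -6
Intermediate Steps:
H(r) = 3 - r
s(X, h) = X
L(w, K) = -8 (L(w, K) = 6 + (3 - 1*(-4))*(-2) = 6 + (3 + 4)*(-2) = 6 + 7*(-2) = 6 - 14 = -8)
s(2, -65) + L(39, M(-3, 9)) = 2 - 8 = -6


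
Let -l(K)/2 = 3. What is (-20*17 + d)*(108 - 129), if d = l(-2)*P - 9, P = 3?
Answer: 7707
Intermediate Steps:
l(K) = -6 (l(K) = -2*3 = -6)
d = -27 (d = -6*3 - 9 = -18 - 9 = -27)
(-20*17 + d)*(108 - 129) = (-20*17 - 27)*(108 - 129) = (-340 - 27)*(-21) = -367*(-21) = 7707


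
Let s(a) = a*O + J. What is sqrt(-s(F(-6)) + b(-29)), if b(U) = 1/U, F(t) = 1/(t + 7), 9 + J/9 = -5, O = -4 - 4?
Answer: sqrt(112665)/29 ≈ 11.574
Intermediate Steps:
O = -8
J = -126 (J = -81 + 9*(-5) = -81 - 45 = -126)
F(t) = 1/(7 + t)
s(a) = -126 - 8*a (s(a) = a*(-8) - 126 = -8*a - 126 = -126 - 8*a)
sqrt(-s(F(-6)) + b(-29)) = sqrt(-(-126 - 8/(7 - 6)) + 1/(-29)) = sqrt(-(-126 - 8/1) - 1/29) = sqrt(-(-126 - 8*1) - 1/29) = sqrt(-(-126 - 8) - 1/29) = sqrt(-1*(-134) - 1/29) = sqrt(134 - 1/29) = sqrt(3885/29) = sqrt(112665)/29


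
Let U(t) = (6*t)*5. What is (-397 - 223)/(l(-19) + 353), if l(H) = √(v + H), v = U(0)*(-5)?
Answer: -54715/31157 + 155*I*√19/31157 ≈ -1.7561 + 0.021685*I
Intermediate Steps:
U(t) = 30*t
v = 0 (v = (30*0)*(-5) = 0*(-5) = 0)
l(H) = √H (l(H) = √(0 + H) = √H)
(-397 - 223)/(l(-19) + 353) = (-397 - 223)/(√(-19) + 353) = -620/(I*√19 + 353) = -620/(353 + I*√19)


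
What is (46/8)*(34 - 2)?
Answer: 184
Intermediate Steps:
(46/8)*(34 - 2) = (46*(⅛))*32 = (23/4)*32 = 184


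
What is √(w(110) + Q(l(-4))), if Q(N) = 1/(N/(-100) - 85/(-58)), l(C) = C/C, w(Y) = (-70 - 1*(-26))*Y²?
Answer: 50*I*√421585507/1407 ≈ 729.66*I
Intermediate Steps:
w(Y) = -44*Y² (w(Y) = (-70 + 26)*Y² = -44*Y²)
l(C) = 1
Q(N) = 1/(85/58 - N/100) (Q(N) = 1/(N*(-1/100) - 85*(-1/58)) = 1/(-N/100 + 85/58) = 1/(85/58 - N/100))
√(w(110) + Q(l(-4))) = √(-44*110² - 2900/(-4250 + 29*1)) = √(-44*12100 - 2900/(-4250 + 29)) = √(-532400 - 2900/(-4221)) = √(-532400 - 2900*(-1/4221)) = √(-532400 + 2900/4221) = √(-2247257500/4221) = 50*I*√421585507/1407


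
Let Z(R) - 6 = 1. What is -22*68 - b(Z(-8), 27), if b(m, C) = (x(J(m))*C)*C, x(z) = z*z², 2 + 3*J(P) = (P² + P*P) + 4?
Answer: -27001496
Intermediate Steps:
Z(R) = 7 (Z(R) = 6 + 1 = 7)
J(P) = ⅔ + 2*P²/3 (J(P) = -⅔ + ((P² + P*P) + 4)/3 = -⅔ + ((P² + P²) + 4)/3 = -⅔ + (2*P² + 4)/3 = -⅔ + (4 + 2*P²)/3 = -⅔ + (4/3 + 2*P²/3) = ⅔ + 2*P²/3)
x(z) = z³
b(m, C) = C²*(⅔ + 2*m²/3)³ (b(m, C) = ((⅔ + 2*m²/3)³*C)*C = (C*(⅔ + 2*m²/3)³)*C = C²*(⅔ + 2*m²/3)³)
-22*68 - b(Z(-8), 27) = -22*68 - 8*27²*(1 + 7²)³/27 = -1496 - 8*729*(1 + 49)³/27 = -1496 - 8*729*50³/27 = -1496 - 8*729*125000/27 = -1496 - 1*27000000 = -1496 - 27000000 = -27001496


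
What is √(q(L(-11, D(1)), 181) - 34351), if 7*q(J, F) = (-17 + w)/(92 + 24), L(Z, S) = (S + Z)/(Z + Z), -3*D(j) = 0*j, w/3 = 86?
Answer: I*√5662232513/406 ≈ 185.34*I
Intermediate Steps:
w = 258 (w = 3*86 = 258)
D(j) = 0 (D(j) = -0*j = -⅓*0 = 0)
L(Z, S) = (S + Z)/(2*Z) (L(Z, S) = (S + Z)/((2*Z)) = (S + Z)*(1/(2*Z)) = (S + Z)/(2*Z))
q(J, F) = 241/812 (q(J, F) = ((-17 + 258)/(92 + 24))/7 = (241/116)/7 = (241*(1/116))/7 = (⅐)*(241/116) = 241/812)
√(q(L(-11, D(1)), 181) - 34351) = √(241/812 - 34351) = √(-27892771/812) = I*√5662232513/406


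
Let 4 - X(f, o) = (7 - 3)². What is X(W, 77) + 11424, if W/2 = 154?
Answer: 11412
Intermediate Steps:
W = 308 (W = 2*154 = 308)
X(f, o) = -12 (X(f, o) = 4 - (7 - 3)² = 4 - 1*4² = 4 - 1*16 = 4 - 16 = -12)
X(W, 77) + 11424 = -12 + 11424 = 11412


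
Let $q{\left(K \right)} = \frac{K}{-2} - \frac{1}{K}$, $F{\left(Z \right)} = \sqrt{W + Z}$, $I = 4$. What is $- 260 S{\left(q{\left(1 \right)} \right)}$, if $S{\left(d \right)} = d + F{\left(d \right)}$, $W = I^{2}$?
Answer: $390 - 130 \sqrt{58} \approx -600.05$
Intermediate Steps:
$W = 16$ ($W = 4^{2} = 16$)
$F{\left(Z \right)} = \sqrt{16 + Z}$
$q{\left(K \right)} = - \frac{1}{K} - \frac{K}{2}$ ($q{\left(K \right)} = K \left(- \frac{1}{2}\right) - \frac{1}{K} = - \frac{K}{2} - \frac{1}{K} = - \frac{1}{K} - \frac{K}{2}$)
$S{\left(d \right)} = d + \sqrt{16 + d}$
$- 260 S{\left(q{\left(1 \right)} \right)} = - 260 \left(\left(- 1^{-1} - \frac{1}{2}\right) + \sqrt{16 - \frac{3}{2}}\right) = - 260 \left(\left(\left(-1\right) 1 - \frac{1}{2}\right) + \sqrt{16 - \frac{3}{2}}\right) = - 260 \left(\left(-1 - \frac{1}{2}\right) + \sqrt{16 - \frac{3}{2}}\right) = - 260 \left(- \frac{3}{2} + \sqrt{16 - \frac{3}{2}}\right) = - 260 \left(- \frac{3}{2} + \sqrt{\frac{29}{2}}\right) = - 260 \left(- \frac{3}{2} + \frac{\sqrt{58}}{2}\right) = 390 - 130 \sqrt{58}$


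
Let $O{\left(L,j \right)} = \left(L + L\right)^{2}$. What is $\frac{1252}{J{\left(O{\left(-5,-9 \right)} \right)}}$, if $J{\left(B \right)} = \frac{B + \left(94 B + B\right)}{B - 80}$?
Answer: $\frac{313}{120} \approx 2.6083$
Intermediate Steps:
$O{\left(L,j \right)} = 4 L^{2}$ ($O{\left(L,j \right)} = \left(2 L\right)^{2} = 4 L^{2}$)
$J{\left(B \right)} = \frac{96 B}{-80 + B}$ ($J{\left(B \right)} = \frac{B + 95 B}{-80 + B} = \frac{96 B}{-80 + B}$)
$\frac{1252}{J{\left(O{\left(-5,-9 \right)} \right)}} = \frac{1252}{96 \cdot 4 \left(-5\right)^{2} \frac{1}{-80 + 4 \left(-5\right)^{2}}} = \frac{1252}{96 \cdot 4 \cdot 25 \frac{1}{-80 + 4 \cdot 25}} = \frac{1252}{96 \cdot 100 \frac{1}{-80 + 100}} = \frac{1252}{96 \cdot 100 \cdot \frac{1}{20}} = \frac{1252}{480} = 1252 \cdot \frac{1}{480} = \frac{313}{120}$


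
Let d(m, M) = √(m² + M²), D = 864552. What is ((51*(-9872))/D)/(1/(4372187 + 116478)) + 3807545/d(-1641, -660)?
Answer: -5539012610/2119 + 3807545*√347609/1042827 ≈ -2.6118e+6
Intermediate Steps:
d(m, M) = √(M² + m²)
((51*(-9872))/D)/(1/(4372187 + 116478)) + 3807545/d(-1641, -660) = ((51*(-9872))/864552)/(1/(4372187 + 116478)) + 3807545/(√((-660)² + (-1641)²)) = (-503472*1/864552)/(1/4488665) + 3807545/(√(435600 + 2692881)) = -1234/(2119*1/4488665) + 3807545/(√3128481) = -1234/2119*4488665 + 3807545/((3*√347609)) = -5539012610/2119 + 3807545*(√347609/1042827) = -5539012610/2119 + 3807545*√347609/1042827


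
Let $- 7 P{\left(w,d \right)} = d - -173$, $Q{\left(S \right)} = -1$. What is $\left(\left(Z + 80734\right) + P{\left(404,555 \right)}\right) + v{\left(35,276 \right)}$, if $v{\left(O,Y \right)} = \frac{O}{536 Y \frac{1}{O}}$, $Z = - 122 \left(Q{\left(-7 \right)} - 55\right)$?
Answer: $\frac{12938779657}{147936} \approx 87462.0$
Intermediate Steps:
$P{\left(w,d \right)} = - \frac{173}{7} - \frac{d}{7}$ ($P{\left(w,d \right)} = - \frac{d - -173}{7} = - \frac{d + 173}{7} = - \frac{173 + d}{7} = - \frac{173}{7} - \frac{d}{7}$)
$Z = 6832$ ($Z = - 122 \left(-1 - 55\right) = \left(-122\right) \left(-56\right) = 6832$)
$v{\left(O,Y \right)} = \frac{O^{2}}{536 Y}$ ($v{\left(O,Y \right)} = \frac{O}{536 Y \frac{1}{O}} = O \frac{O}{536 Y} = \frac{O^{2}}{536 Y}$)
$\left(\left(Z + 80734\right) + P{\left(404,555 \right)}\right) + v{\left(35,276 \right)} = \left(\left(6832 + 80734\right) - 104\right) + \frac{35^{2}}{536 \cdot 276} = \left(87566 - 104\right) + \frac{1}{536} \cdot 1225 \cdot \frac{1}{276} = \left(87566 - 104\right) + \frac{1225}{147936} = 87462 + \frac{1225}{147936} = \frac{12938779657}{147936}$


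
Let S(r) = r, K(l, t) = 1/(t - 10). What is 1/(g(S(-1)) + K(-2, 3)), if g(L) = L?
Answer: -7/8 ≈ -0.87500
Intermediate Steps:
K(l, t) = 1/(-10 + t)
1/(g(S(-1)) + K(-2, 3)) = 1/(-1 + 1/(-10 + 3)) = 1/(-1 + 1/(-7)) = 1/(-1 - 1/7) = 1/(-8/7) = -7/8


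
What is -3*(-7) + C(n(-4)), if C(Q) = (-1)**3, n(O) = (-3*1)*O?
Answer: 20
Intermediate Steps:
n(O) = -3*O
C(Q) = -1
-3*(-7) + C(n(-4)) = -3*(-7) - 1 = 21 - 1 = 20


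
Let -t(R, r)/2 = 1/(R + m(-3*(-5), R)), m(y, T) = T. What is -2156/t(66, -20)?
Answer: 142296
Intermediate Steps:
t(R, r) = -1/R (t(R, r) = -2/(R + R) = -2*1/(2*R) = -1/R)
-2156/t(66, -20) = -2156/((-1/66)) = -2156/((-1*1/66)) = -2156/(-1/66) = -2156*(-66) = 142296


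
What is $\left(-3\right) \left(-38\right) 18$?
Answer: $2052$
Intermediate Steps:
$\left(-3\right) \left(-38\right) 18 = 114 \cdot 18 = 2052$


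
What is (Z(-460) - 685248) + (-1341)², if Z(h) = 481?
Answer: 1113514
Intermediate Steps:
(Z(-460) - 685248) + (-1341)² = (481 - 685248) + (-1341)² = -684767 + 1798281 = 1113514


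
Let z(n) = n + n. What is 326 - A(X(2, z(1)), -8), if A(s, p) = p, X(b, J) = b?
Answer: 334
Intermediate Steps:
z(n) = 2*n
326 - A(X(2, z(1)), -8) = 326 - 1*(-8) = 326 + 8 = 334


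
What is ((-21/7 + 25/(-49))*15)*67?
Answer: -172860/49 ≈ -3527.8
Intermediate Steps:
((-21/7 + 25/(-49))*15)*67 = ((-21*1/7 + 25*(-1/49))*15)*67 = ((-3 - 25/49)*15)*67 = -172/49*15*67 = -2580/49*67 = -172860/49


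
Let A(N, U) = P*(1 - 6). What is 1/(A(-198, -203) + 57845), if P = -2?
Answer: 1/57855 ≈ 1.7285e-5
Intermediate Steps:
A(N, U) = 10 (A(N, U) = -2*(1 - 6) = -2*(-5) = 10)
1/(A(-198, -203) + 57845) = 1/(10 + 57845) = 1/57855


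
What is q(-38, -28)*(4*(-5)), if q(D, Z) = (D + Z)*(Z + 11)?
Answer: -22440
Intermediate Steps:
q(D, Z) = (11 + Z)*(D + Z) (q(D, Z) = (D + Z)*(11 + Z) = (11 + Z)*(D + Z))
q(-38, -28)*(4*(-5)) = ((-28)² + 11*(-38) + 11*(-28) - 38*(-28))*(4*(-5)) = (784 - 418 - 308 + 1064)*(-20) = 1122*(-20) = -22440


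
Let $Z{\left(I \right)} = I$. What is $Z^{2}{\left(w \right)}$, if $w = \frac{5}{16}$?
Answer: $\frac{25}{256} \approx 0.097656$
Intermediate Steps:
$w = \frac{5}{16}$ ($w = 5 \cdot \frac{1}{16} = \frac{5}{16} \approx 0.3125$)
$Z^{2}{\left(w \right)} = \left(\frac{5}{16}\right)^{2} = \frac{25}{256}$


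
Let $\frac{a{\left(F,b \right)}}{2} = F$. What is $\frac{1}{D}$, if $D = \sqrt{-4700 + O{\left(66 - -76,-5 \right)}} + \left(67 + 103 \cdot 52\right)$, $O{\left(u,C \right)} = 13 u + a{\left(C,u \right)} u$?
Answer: $\frac{5423}{29413203} - \frac{i \sqrt{4274}}{29413203} \approx 0.00018437 - 2.2227 \cdot 10^{-6} i$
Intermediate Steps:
$a{\left(F,b \right)} = 2 F$
$O{\left(u,C \right)} = 13 u + 2 C u$
$D = 5423 + i \sqrt{4274}$ ($D = \sqrt{-4700 + \left(66 - -76\right) \left(13 + 2 \left(-5\right)\right)} + \left(67 + 103 \cdot 52\right) = \sqrt{-4700 + \left(66 + 76\right) \left(13 - 10\right)} + \left(67 + 5356\right) = \sqrt{-4700 + 142 \cdot 3} + 5423 = \sqrt{-4700 + 426} + 5423 = \sqrt{-4274} + 5423 = i \sqrt{4274} + 5423 = 5423 + i \sqrt{4274} \approx 5423.0 + 65.376 i$)
$\frac{1}{D} = \frac{1}{5423 + i \sqrt{4274}}$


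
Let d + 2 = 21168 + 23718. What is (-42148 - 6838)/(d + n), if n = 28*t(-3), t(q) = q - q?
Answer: -3499/3206 ≈ -1.0914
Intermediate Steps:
t(q) = 0
d = 44884 (d = -2 + (21168 + 23718) = -2 + 44886 = 44884)
n = 0 (n = 28*0 = 0)
(-42148 - 6838)/(d + n) = (-42148 - 6838)/(44884 + 0) = -48986/44884 = -48986*1/44884 = -3499/3206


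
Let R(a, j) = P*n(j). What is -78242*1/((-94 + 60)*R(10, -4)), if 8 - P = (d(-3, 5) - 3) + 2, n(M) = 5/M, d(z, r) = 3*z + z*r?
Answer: -156484/2805 ≈ -55.788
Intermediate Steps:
d(z, r) = 3*z + r*z
P = 33 (P = 8 - ((-3*(3 + 5) - 3) + 2) = 8 - ((-3*8 - 3) + 2) = 8 - ((-24 - 3) + 2) = 8 - (-27 + 2) = 8 - 1*(-25) = 8 + 25 = 33)
R(a, j) = 165/j (R(a, j) = 33*(5/j) = 165/j)
-78242*1/((-94 + 60)*R(10, -4)) = -78242*(-4/(165*(-94 + 60))) = -78242/((165*(-1/4))*(-34)) = -78242/((-165/4*(-34))) = -78242/2805/2 = -78242*2/2805 = -156484/2805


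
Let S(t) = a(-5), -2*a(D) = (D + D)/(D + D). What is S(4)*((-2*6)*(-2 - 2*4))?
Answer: -60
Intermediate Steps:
a(D) = -½ (a(D) = -(D + D)/(2*(D + D)) = -2*D/(2*(2*D)) = -2*D*1/(2*D)/2 = -½*1 = -½)
S(t) = -½
S(4)*((-2*6)*(-2 - 2*4)) = -(-2*6)*(-2 - 2*4)/2 = -(-6)*(-2 - 8) = -(-6)*(-10) = -½*120 = -60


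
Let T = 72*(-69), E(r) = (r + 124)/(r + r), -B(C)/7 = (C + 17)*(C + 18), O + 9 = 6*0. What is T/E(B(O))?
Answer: -1251936/95 ≈ -13178.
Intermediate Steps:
O = -9 (O = -9 + 6*0 = -9 + 0 = -9)
B(C) = -7*(17 + C)*(18 + C) (B(C) = -7*(C + 17)*(C + 18) = -7*(17 + C)*(18 + C))
E(r) = (124 + r)/(2*r) (E(r) = (124 + r)/((2*r)) = (124 + r)*(1/(2*r)) = (124 + r)/(2*r))
T = -4968
T/E(B(O)) = -4968*2*(-2142 - 245*(-9) - 7*(-9)²)/(124 + (-2142 - 245*(-9) - 7*(-9)²)) = -4968*2*(-2142 + 2205 - 7*81)/(124 + (-2142 + 2205 - 7*81)) = -4968*2*(-2142 + 2205 - 567)/(124 + (-2142 + 2205 - 567)) = -4968*(-1008/(124 - 504)) = -4968/((½)*(-1/504)*(-380)) = -4968/95/252 = -4968*252/95 = -1251936/95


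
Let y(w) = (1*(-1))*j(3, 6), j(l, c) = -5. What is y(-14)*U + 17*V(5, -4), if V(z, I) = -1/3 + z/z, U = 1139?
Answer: 17119/3 ≈ 5706.3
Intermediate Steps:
V(z, I) = ⅔ (V(z, I) = -1*⅓ + 1 = -⅓ + 1 = ⅔)
y(w) = 5 (y(w) = (1*(-1))*(-5) = -1*(-5) = 5)
y(-14)*U + 17*V(5, -4) = 5*1139 + 17*(⅔) = 5695 + 34/3 = 17119/3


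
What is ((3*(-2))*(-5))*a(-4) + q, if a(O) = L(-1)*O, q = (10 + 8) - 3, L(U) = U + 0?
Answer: 135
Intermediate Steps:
L(U) = U
q = 15 (q = 18 - 3 = 15)
a(O) = -O
((3*(-2))*(-5))*a(-4) + q = ((3*(-2))*(-5))*(-1*(-4)) + 15 = -6*(-5)*4 + 15 = 30*4 + 15 = 120 + 15 = 135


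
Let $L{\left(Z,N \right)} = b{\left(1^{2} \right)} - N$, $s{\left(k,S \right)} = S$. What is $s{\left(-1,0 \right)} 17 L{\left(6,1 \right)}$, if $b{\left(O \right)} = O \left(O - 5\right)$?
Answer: $0$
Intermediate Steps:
$b{\left(O \right)} = O \left(-5 + O\right)$
$L{\left(Z,N \right)} = -4 - N$ ($L{\left(Z,N \right)} = 1^{2} \left(-5 + 1^{2}\right) - N = 1 \left(-5 + 1\right) - N = 1 \left(-4\right) - N = -4 - N$)
$s{\left(-1,0 \right)} 17 L{\left(6,1 \right)} = 0 \cdot 17 \left(-4 - 1\right) = 0 \left(-4 - 1\right) = 0 \left(-5\right) = 0$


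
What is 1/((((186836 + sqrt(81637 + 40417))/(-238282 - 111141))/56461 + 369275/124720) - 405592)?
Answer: -98224202948773226913172585437285616/39838660097939813275741266030839221937225 + 12275303809695601408*sqrt(122054)/39838660097939813275741266030839221937225 ≈ -2.4655e-6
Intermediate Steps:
1/((((186836 + sqrt(81637 + 40417))/(-238282 - 111141))/56461 + 369275/124720) - 405592) = 1/((((186836 + sqrt(122054))/(-349423))*(1/56461) + 369275*(1/124720)) - 405592) = 1/((((186836 + sqrt(122054))*(-1/349423))*(1/56461) + 73855/24944) - 405592) = 1/(((-186836/349423 - sqrt(122054)/349423)*(1/56461) + 73855/24944) - 405592) = 1/(((-186836/19728772003 - sqrt(122054)/19728772003) + 73855/24944) - 405592) = 1/((1457063795844381/492114488842832 - sqrt(122054)/19728772003) - 405592) = 1/(-199596242694946072163/492114488842832 - sqrt(122054)/19728772003)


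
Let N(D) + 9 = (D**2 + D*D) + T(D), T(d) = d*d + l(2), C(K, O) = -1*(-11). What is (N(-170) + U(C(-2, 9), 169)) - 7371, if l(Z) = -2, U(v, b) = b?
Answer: 79487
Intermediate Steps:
C(K, O) = 11
T(d) = -2 + d**2 (T(d) = d*d - 2 = d**2 - 2 = -2 + d**2)
N(D) = -11 + 3*D**2 (N(D) = -9 + ((D**2 + D*D) + (-2 + D**2)) = -9 + ((D**2 + D**2) + (-2 + D**2)) = -9 + (2*D**2 + (-2 + D**2)) = -9 + (-2 + 3*D**2) = -11 + 3*D**2)
(N(-170) + U(C(-2, 9), 169)) - 7371 = ((-11 + 3*(-170)**2) + 169) - 7371 = ((-11 + 3*28900) + 169) - 7371 = ((-11 + 86700) + 169) - 7371 = (86689 + 169) - 7371 = 86858 - 7371 = 79487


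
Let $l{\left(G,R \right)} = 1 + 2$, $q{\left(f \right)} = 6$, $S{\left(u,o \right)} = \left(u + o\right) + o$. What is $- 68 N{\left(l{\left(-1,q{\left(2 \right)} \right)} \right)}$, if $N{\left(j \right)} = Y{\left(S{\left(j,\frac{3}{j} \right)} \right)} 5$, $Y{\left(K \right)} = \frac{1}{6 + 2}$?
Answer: $- \frac{85}{2} \approx -42.5$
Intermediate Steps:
$S{\left(u,o \right)} = u + 2 o$ ($S{\left(u,o \right)} = \left(o + u\right) + o = u + 2 o$)
$Y{\left(K \right)} = \frac{1}{8}$
$l{\left(G,R \right)} = 3$
$N{\left(j \right)} = \frac{5}{8}$ ($N{\left(j \right)} = \frac{1}{8} \cdot 5 = \frac{5}{8}$)
$- 68 N{\left(l{\left(-1,q{\left(2 \right)} \right)} \right)} = \left(-68\right) \frac{5}{8} = - \frac{85}{2}$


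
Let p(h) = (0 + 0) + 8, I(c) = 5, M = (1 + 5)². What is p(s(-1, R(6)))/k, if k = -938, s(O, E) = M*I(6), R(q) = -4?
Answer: -4/469 ≈ -0.0085288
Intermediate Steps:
M = 36 (M = 6² = 36)
s(O, E) = 180 (s(O, E) = 36*5 = 180)
p(h) = 8 (p(h) = 0 + 8 = 8)
p(s(-1, R(6)))/k = 8/(-938) = 8*(-1/938) = -4/469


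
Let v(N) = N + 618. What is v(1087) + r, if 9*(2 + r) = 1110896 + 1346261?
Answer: 2472484/9 ≈ 2.7472e+5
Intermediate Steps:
v(N) = 618 + N
r = 2457139/9 (r = -2 + (1110896 + 1346261)/9 = -2 + (1/9)*2457157 = -2 + 2457157/9 = 2457139/9 ≈ 2.7302e+5)
v(1087) + r = (618 + 1087) + 2457139/9 = 1705 + 2457139/9 = 2472484/9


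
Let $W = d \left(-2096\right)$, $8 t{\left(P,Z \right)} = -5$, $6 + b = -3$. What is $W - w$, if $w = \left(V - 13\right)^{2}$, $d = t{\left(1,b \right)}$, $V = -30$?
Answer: $-539$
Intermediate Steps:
$b = -9$ ($b = -6 - 3 = -9$)
$t{\left(P,Z \right)} = - \frac{5}{8}$ ($t{\left(P,Z \right)} = \frac{1}{8} \left(-5\right) = - \frac{5}{8}$)
$d = - \frac{5}{8} \approx -0.625$
$W = 1310$ ($W = \left(- \frac{5}{8}\right) \left(-2096\right) = 1310$)
$w = 1849$ ($w = \left(-30 - 13\right)^{2} = \left(-43\right)^{2} = 1849$)
$W - w = 1310 - 1849 = -539$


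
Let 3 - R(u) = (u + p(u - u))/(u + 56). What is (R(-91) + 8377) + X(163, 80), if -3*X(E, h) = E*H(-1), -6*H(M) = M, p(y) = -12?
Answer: 5271841/630 ≈ 8368.0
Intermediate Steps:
H(M) = -M/6
X(E, h) = -E/18 (X(E, h) = -E*(-1/6*(-1))/3 = -E/(3*6) = -E/18)
R(u) = 3 - (-12 + u)/(56 + u) (R(u) = 3 - (u - 12)/(u + 56) = 3 - (-12 + u)/(56 + u))
(R(-91) + 8377) + X(163, 80) = (2*(90 - 91)/(56 - 91) + 8377) - 1/18*163 = (2*(-1)/(-35) + 8377) - 163/18 = (2*(-1/35)*(-1) + 8377) - 163/18 = (2/35 + 8377) - 163/18 = 293197/35 - 163/18 = 5271841/630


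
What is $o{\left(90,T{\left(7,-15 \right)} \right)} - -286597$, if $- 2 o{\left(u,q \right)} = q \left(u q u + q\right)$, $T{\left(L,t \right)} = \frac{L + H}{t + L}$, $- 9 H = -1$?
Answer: $\frac{22955125}{81} \approx 2.834 \cdot 10^{5}$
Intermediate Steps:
$H = \frac{1}{9}$ ($H = \left(- \frac{1}{9}\right) \left(-1\right) = \frac{1}{9} \approx 0.11111$)
$T{\left(L,t \right)} = \frac{\frac{1}{9} + L}{L + t}$ ($T{\left(L,t \right)} = \frac{L + \frac{1}{9}}{t + L} = \frac{\frac{1}{9} + L}{L + t}$)
$o{\left(u,q \right)} = - \frac{q \left(q + q u^{2}\right)}{2}$ ($o{\left(u,q \right)} = - \frac{q \left(u q u + q\right)}{2} = - \frac{q \left(q u u + q\right)}{2} = - \frac{q \left(q u^{2} + q\right)}{2} = - \frac{q \left(q + q u^{2}\right)}{2}$)
$o{\left(90,T{\left(7,-15 \right)} \right)} - -286597 = \frac{\left(\frac{\frac{1}{9} + 7}{7 - 15}\right)^{2} \left(-1 - 90^{2}\right)}{2} - -286597 = \frac{\left(\frac{1}{-8} \cdot \frac{64}{9}\right)^{2} \left(-1 - 8100\right)}{2} + 286597 = \frac{\left(\left(- \frac{1}{8}\right) \frac{64}{9}\right)^{2} \left(-1 - 8100\right)}{2} + 286597 = \frac{1}{2} \left(- \frac{8}{9}\right)^{2} \left(-8101\right) + 286597 = \frac{1}{2} \cdot \frac{64}{81} \left(-8101\right) + 286597 = - \frac{259232}{81} + 286597 = \frac{22955125}{81}$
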